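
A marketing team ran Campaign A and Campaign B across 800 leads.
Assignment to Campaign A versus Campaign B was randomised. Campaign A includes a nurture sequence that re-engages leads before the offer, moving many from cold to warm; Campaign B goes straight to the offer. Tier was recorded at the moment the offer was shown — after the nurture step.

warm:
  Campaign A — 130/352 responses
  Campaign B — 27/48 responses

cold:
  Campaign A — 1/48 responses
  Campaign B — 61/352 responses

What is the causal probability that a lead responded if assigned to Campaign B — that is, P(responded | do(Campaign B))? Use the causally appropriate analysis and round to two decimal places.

Engagement tier is recorded after the campaign and is itself shifted by it — it sits on the causal path from campaign to outcome. Conditioning on a mediator would strip out part of the effect we want; the pooled comparison gives the total causal effect.
So P(outcome | do(Campaign B)) is just the pooled rate for Campaign B: 88/400 = 0.220.

0.22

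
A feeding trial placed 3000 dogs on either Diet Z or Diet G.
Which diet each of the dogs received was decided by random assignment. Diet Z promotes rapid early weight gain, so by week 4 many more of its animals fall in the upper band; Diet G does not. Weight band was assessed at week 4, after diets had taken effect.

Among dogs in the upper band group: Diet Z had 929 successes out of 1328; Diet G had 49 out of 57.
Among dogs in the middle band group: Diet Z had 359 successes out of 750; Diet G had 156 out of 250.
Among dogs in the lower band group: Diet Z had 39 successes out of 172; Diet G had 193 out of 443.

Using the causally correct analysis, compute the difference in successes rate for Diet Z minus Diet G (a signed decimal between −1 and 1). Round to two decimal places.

The week-4 weight band-specific comparison favours Diet G throughout, but the pooled figures favour Diet Z. The question is whether to condition on week-4 weight band.
Week-4 weight band here is a post-treatment variable shaped by the diet; conditioning on it would introduce bias rather than remove it. The overall comparison is the causal one.
The causal difference is the pooled difference: 0.590 − 0.531 = +0.059.

+0.06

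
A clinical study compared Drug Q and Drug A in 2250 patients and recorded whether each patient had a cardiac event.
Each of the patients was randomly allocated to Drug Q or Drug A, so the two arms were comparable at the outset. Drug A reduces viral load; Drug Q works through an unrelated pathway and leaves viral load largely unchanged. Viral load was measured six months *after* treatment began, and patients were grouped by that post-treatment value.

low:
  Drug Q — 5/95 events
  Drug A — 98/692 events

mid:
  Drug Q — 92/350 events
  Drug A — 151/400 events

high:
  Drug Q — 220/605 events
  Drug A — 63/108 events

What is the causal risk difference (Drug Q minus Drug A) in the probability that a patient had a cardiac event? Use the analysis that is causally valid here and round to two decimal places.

Within every viral load level Drug Q has the lower rate, yet pooled Drug A does — Simpson's reversal.
Viral load is downstream of the drug. One should not condition on a consequence of treatment, so the overall rates are the right comparison.
The causal difference is the pooled difference: 0.302 − 0.260 = +0.042.

+0.04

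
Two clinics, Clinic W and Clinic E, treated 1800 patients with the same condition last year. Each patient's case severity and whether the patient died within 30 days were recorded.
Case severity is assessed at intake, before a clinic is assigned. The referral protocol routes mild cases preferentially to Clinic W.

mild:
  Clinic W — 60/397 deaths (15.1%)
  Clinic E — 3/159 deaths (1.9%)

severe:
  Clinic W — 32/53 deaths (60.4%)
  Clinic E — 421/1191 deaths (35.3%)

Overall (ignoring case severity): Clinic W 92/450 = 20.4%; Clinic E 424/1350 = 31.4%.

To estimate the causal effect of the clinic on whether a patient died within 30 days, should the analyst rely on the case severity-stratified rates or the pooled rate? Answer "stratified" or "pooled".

Case severity satisfies the back-door criterion: it is not a descendant of the clinic, and it blocks the spurious path from clinic to outcome. Adjusting for it (i.e., using the within-case severity rates) gives the causal effect.
Within each level — mild: 15.1% vs 1.9%; severe: 60.4% vs 35.3% — Clinic E is lower every time.

stratified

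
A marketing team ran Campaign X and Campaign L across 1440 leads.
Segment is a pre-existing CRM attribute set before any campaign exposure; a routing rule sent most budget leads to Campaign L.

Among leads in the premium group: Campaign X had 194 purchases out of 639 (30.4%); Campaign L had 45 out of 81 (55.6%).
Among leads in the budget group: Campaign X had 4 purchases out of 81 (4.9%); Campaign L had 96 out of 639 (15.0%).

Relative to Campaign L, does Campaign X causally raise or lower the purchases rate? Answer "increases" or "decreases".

decreases

Customer segment is set before the campaign has any effect — it is not caused by the campaign — and it independently drives the outcome. That makes it a confounder, so the causal comparison is within customer segment levels.
Within each level — premium: 30.4% vs 55.6%; budget: 4.9% vs 15.0% — Campaign L is higher every time.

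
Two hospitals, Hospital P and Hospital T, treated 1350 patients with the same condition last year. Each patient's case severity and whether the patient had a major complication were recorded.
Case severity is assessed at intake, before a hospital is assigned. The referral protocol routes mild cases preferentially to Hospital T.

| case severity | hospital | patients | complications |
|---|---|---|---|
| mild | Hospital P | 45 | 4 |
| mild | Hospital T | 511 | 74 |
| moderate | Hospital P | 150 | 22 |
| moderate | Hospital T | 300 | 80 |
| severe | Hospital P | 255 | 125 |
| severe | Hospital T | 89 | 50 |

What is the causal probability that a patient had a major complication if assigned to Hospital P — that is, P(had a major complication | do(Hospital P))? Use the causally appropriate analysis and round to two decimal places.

Here case severity is a common cause — it drives both which hospital a case falls under and the outcome. The crude comparison mixes populations; the stratum-specific rates are the causally relevant ones.
Standardising Hospital P to the population case severity mix: 0.412·4/45 + 0.333·22/150 + 0.255·125/255 = 0.210.

0.21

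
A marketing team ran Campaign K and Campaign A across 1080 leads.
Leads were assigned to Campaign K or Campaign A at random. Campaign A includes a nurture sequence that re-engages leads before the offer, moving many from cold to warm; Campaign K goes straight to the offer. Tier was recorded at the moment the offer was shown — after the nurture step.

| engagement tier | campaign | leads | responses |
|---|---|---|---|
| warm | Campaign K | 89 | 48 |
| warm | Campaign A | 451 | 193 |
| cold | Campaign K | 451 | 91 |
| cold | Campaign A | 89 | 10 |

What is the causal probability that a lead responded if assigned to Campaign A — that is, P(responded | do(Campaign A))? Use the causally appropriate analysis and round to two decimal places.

The engagement tier-specific comparison favours Campaign K throughout, but the pooled figures favour Campaign A. The question is whether to condition on engagement tier.
Engagement tier is recorded after the campaign and is itself shifted by it — it sits on the causal path from campaign to outcome. Conditioning on a mediator would strip out part of the effect we want; the pooled comparison gives the total causal effect.
So P(outcome | do(Campaign A)) is just the pooled rate for Campaign A: 203/540 = 0.376.

0.38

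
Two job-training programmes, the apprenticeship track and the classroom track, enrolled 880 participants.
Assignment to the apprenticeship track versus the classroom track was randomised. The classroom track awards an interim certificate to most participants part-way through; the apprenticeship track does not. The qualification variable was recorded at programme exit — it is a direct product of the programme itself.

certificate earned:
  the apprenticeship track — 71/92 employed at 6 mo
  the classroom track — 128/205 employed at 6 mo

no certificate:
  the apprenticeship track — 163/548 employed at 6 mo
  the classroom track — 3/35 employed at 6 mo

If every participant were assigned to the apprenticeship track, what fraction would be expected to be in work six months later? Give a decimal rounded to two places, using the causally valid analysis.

0.37

Qualification attained during the programme is downstream of the programme. One should not condition on a consequence of treatment, so the overall rates are the right comparison.
So P(outcome | do(the apprenticeship track)) is just the pooled rate for the apprenticeship track: 234/640 = 0.366.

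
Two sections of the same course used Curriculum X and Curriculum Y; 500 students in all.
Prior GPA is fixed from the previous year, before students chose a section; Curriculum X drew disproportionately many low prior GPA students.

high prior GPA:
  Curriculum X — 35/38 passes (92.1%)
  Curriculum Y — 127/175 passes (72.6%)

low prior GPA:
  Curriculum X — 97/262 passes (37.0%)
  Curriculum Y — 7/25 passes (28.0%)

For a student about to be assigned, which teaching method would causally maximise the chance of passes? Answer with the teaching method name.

Curriculum X

Within every prior GPA band level Curriculum X has the higher rate, yet pooled Curriculum Y does — Simpson's reversal.
Prior GPA band satisfies the back-door criterion: it is not a descendant of the teaching method, and it blocks the spurious path from teaching method to outcome. Adjusting for it (i.e., using the within-prior GPA band rates) gives the causal effect.
Within each level — high prior GPA: 92.1% vs 72.6%; low prior GPA: 37.0% vs 28.0% — Curriculum X is higher every time.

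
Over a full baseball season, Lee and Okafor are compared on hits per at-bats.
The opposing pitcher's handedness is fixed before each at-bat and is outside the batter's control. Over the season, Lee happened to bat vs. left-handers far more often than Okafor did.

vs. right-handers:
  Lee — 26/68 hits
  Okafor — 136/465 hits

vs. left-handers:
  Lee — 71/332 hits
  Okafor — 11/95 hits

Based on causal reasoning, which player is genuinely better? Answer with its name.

Lee

The pitcher handedness-specific comparison favours Lee throughout, but the pooled figures favour Okafor. The question is whether to condition on pitcher handedness.
Here pitcher handedness is a common cause — it drives both which player a case falls under and the outcome. The crude comparison mixes populations; the stratum-specific rates are the causally relevant ones.
Within each level — vs. right-handers: 38.2% vs 29.2%; vs. left-handers: 21.4% vs 11.6% — Lee is higher every time.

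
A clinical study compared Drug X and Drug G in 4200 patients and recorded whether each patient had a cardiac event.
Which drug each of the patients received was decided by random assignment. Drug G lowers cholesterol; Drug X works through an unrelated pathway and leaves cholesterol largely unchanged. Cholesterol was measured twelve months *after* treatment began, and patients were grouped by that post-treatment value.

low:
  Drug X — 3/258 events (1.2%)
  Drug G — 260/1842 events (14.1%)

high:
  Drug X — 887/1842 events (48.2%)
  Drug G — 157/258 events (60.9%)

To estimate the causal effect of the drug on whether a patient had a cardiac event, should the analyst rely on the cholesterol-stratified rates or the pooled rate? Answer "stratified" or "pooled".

Cholesterol here is a post-treatment variable shaped by the drug; conditioning on it would introduce bias rather than remove it. The overall comparison is the causal one.
Pooled: Drug X 42.4% vs Drug G 19.9%; Drug G is lower overall.

pooled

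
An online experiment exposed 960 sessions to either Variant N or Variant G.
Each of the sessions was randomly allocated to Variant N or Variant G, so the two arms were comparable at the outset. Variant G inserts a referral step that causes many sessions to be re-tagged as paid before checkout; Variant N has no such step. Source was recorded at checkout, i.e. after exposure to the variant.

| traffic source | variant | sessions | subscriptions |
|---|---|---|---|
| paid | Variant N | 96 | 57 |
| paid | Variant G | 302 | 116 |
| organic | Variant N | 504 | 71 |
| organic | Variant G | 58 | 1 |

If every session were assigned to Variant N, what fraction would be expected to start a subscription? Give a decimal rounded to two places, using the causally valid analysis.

Traffic source here is a post-treatment variable shaped by the variant; conditioning on it would introduce bias rather than remove it. The overall comparison is the causal one.
So P(outcome | do(Variant N)) is just the pooled rate for Variant N: 128/600 = 0.213.

0.21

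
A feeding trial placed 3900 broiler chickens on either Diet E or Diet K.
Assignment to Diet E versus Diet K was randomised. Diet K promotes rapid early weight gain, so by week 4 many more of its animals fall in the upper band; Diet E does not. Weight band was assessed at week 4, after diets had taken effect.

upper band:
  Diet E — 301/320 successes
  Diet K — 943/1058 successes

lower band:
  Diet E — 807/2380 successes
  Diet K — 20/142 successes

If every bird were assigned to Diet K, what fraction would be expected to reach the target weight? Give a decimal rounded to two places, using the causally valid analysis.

Within every week-4 weight band level Diet E has the higher rate, yet pooled Diet K does — Simpson's reversal.
Week-4 weight band is recorded after the diet and is itself shifted by it — it sits on the causal path from diet to outcome. Conditioning on a mediator would strip out part of the effect we want; the pooled comparison gives the total causal effect.
So P(outcome | do(Diet K)) is just the pooled rate for Diet K: 963/1200 = 0.802.

0.80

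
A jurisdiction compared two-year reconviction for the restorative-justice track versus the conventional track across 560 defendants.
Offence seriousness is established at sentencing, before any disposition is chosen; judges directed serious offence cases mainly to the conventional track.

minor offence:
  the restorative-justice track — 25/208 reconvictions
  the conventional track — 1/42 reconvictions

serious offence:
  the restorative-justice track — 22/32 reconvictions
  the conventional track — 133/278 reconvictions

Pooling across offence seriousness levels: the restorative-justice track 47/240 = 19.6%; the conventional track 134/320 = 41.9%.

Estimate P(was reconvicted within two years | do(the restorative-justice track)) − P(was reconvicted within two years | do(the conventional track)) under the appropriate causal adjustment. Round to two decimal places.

+0.16

Since offence seriousness is a pre-existing factor (not a product of the disposition) and it affects the outcome on its own, it is a confounder. The stratified rates, not the pooled rate, identify the causal effect.
Adjusting over the population distribution of offence seriousness: 0.446·(0.120−0.024) + 0.554·(0.688−0.478) = +0.159.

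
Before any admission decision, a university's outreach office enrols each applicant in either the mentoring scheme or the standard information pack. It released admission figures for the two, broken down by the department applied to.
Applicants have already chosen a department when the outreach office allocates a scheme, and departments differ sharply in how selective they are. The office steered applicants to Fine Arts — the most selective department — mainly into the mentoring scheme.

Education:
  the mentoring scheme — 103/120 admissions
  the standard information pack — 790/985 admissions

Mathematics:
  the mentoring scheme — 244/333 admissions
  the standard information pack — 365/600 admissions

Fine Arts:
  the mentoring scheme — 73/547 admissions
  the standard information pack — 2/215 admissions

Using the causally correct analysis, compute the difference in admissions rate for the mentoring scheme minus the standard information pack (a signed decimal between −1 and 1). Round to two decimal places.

Since department is a pre-existing factor (not a product of the outreach scheme) and it affects the outcome on its own, it is a confounder. The stratified rates, not the pooled rate, identify the causal effect.
Adjusting over the population distribution of department: 0.395·(0.858−0.802) + 0.333·(0.733−0.608) + 0.272·(0.133−0.009) = +0.097.

+0.10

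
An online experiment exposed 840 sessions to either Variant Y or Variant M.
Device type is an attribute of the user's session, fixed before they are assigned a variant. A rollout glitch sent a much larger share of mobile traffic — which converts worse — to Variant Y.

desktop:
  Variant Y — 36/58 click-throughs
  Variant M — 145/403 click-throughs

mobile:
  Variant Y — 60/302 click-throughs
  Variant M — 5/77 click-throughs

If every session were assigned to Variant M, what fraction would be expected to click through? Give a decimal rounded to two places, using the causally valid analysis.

The stratified and pooled comparisons disagree (Variant Y wins within each device type; Variant M wins overall), so the answer turns on the causal role of device type.
Nothing the variant does changes device type; the imbalance is an allocation artefact. With device type also predicting the outcome, the pooled figure is confounded, and the within-stratum comparison is the causal one.
Standardising Variant M to the population device type mix: 0.549·145/403 + 0.451·5/77 = 0.227.

0.23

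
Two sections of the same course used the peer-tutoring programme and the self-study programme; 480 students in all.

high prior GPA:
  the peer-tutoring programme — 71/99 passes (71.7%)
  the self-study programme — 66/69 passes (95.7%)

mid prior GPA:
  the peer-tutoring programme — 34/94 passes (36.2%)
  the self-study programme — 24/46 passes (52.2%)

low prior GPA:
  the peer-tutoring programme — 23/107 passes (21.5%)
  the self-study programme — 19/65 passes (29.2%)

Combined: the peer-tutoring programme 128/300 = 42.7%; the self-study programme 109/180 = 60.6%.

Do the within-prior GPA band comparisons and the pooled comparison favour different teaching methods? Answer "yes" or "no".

Within each prior GPA band level (high prior GPA 71.7% vs 95.7%; mid prior GPA 36.2% vs 52.2%; low prior GPA 21.5% vs 29.2%), the self-study programme has the higher rate every time. Pooled: 42.7% vs 60.6% — the self-study programme has the higher rate overall. They agree.

no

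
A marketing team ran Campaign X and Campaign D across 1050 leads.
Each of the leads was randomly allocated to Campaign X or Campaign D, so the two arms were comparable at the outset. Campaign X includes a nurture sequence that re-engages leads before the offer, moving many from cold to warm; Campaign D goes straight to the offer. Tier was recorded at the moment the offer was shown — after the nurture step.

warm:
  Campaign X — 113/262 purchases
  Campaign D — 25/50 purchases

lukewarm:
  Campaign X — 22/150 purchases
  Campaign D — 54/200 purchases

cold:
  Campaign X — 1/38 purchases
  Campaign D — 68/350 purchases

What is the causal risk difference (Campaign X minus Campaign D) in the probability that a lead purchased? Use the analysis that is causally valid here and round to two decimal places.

+0.06

Engagement tier lies on the pathway campaign → engagement tier → outcome, so adjusting for it blocks the indirect effect. For the total causal effect of campaign, use the unadjusted pooled rates.
The causal difference is the pooled difference: 0.302 − 0.245 = +0.057.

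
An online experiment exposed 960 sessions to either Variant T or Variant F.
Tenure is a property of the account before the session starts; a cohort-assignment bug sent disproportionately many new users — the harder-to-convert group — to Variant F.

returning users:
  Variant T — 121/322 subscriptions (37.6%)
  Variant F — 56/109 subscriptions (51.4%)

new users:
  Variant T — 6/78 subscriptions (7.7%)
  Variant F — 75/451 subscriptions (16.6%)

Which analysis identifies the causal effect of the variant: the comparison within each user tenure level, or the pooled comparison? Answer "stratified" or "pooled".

Nothing the variant does changes user tenure; the imbalance is an allocation artefact. With user tenure also predicting the outcome, the pooled figure is confounded, and the within-stratum comparison is the causal one.
Within each level — returning users: 37.6% vs 51.4%; new users: 7.7% vs 16.6% — Variant F is higher every time.

stratified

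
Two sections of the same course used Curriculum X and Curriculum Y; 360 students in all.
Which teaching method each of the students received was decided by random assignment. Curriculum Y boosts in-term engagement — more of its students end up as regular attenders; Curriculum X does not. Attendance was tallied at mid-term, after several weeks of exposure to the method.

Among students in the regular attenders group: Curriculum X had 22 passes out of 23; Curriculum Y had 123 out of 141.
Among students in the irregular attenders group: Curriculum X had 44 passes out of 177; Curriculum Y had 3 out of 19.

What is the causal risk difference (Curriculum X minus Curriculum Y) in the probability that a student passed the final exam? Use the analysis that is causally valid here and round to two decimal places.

-0.46

Because the teaching method influences mid-term attendance, mid-term attendance is a post-treatment mediator, not a confounder. Stratifying on it would bias the estimate; the causal effect is the crude pooled difference.
The causal difference is the pooled difference: 0.330 − 0.787 = -0.458.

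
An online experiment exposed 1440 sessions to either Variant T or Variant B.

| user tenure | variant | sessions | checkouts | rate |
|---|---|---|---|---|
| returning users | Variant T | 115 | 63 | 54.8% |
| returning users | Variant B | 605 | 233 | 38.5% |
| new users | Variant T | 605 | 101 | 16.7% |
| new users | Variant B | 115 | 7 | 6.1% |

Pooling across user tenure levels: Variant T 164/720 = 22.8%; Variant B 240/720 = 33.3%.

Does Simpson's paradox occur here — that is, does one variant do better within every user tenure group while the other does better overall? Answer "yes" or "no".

yes

Within each user tenure level (returning users 54.8% vs 38.5%; new users 16.7% vs 6.1%), Variant T has the higher rate every time. Pooled: 22.8% vs 33.3% — Variant B has the higher rate overall. The two comparisons disagree.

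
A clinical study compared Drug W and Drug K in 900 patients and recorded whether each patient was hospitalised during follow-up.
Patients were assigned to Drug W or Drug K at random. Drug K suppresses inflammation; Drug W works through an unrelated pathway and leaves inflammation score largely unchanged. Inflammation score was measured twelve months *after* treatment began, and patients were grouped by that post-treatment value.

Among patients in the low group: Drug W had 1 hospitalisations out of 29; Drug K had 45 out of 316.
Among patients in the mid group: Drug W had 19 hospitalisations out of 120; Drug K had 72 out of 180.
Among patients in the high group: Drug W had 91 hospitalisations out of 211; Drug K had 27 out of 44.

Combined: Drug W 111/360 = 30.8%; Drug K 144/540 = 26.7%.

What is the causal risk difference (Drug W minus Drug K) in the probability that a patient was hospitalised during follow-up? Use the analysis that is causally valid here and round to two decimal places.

+0.04

The stratified and pooled comparisons disagree (Drug W wins within each inflammation score; Drug K wins overall), so the answer turns on the causal role of inflammation score.
The distribution of inflammation score is itself part of what the drug does — it is an intermediate outcome. Holding it fixed would remove that part of the effect; the total effect is the pooled difference.
The causal difference is the pooled difference: 0.308 − 0.267 = +0.042.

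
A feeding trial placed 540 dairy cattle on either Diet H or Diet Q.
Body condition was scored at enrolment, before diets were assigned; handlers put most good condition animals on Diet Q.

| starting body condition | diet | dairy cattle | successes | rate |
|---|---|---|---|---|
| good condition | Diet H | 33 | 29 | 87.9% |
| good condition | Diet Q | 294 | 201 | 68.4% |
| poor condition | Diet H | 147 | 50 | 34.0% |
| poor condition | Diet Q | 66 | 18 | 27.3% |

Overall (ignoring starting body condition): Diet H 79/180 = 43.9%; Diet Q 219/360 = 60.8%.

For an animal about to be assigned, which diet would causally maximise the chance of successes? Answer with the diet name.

Diet H

Starting body condition is set before the diet has any effect — it is not caused by the diet — and it independently drives the outcome. That makes it a confounder, so the causal comparison is within starting body condition levels.
Within each level — good condition: 87.9% vs 68.4%; poor condition: 34.0% vs 27.3% — Diet H is higher every time.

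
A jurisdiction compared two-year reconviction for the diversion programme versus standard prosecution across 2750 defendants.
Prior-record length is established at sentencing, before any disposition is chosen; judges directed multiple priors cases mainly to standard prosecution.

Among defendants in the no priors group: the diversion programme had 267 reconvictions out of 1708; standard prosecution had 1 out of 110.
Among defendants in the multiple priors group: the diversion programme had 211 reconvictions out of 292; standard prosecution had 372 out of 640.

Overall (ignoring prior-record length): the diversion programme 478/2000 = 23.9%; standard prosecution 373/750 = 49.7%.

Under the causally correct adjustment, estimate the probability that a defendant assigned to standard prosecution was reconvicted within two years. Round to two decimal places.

The stratified and pooled comparisons disagree (standard prosecution wins within each prior-record length; the diversion programme wins overall), so the answer turns on the causal role of prior-record length.
The imbalance in prior-record length arose from how defendants were allocated, not from anything the disposition did; and prior-record length independently affects the outcome. The pooled gap is confounded — condition on prior-record length.
Standardising standard prosecution to the population prior-record length mix: 0.661·1/110 + 0.339·372/640 = 0.203.

0.20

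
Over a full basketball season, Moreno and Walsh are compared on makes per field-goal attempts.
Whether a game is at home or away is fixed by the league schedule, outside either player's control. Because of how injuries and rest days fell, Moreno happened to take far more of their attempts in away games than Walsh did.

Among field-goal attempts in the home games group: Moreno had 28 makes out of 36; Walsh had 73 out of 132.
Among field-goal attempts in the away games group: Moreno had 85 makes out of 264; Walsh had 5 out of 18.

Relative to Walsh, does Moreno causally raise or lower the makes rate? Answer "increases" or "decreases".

increases

The imbalance in game venue arose from how field-goal attempts were allocated, not from anything the player did; and game venue independently affects the outcome. The pooled gap is confounded — condition on game venue.
Within each level — home games: 77.8% vs 55.3%; away games: 32.2% vs 27.8% — Moreno is higher every time.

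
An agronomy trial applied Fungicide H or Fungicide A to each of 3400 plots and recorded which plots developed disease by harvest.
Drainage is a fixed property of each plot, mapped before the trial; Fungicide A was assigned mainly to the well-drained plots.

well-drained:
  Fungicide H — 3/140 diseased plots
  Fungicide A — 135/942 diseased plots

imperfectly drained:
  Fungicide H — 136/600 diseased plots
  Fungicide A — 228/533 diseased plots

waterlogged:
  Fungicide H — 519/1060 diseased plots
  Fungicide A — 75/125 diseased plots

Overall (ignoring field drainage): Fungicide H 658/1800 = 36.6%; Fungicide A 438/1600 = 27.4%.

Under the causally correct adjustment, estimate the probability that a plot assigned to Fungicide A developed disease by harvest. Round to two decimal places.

0.40

Since field drainage is a pre-existing factor (not a product of the fungicide) and it affects the outcome on its own, it is a confounder. The stratified rates, not the pooled rate, identify the causal effect.
Standardising Fungicide A to the population field drainage mix: 0.318·135/942 + 0.333·228/533 + 0.349·75/125 = 0.397.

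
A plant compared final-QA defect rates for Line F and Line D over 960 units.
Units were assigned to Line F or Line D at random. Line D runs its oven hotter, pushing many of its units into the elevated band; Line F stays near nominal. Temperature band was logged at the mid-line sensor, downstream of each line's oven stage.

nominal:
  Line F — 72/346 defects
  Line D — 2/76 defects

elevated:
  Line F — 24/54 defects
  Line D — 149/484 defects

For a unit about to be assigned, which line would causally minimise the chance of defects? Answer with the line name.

Line F

The stratified and pooled comparisons disagree (Line D wins within each in-process temperature band; Line F wins overall), so the answer turns on the causal role of in-process temperature band.
In-process temperature band lies on the pathway line → in-process temperature band → outcome, so adjusting for it blocks the indirect effect. For the total causal effect of line, use the unadjusted pooled rates.
Pooled: Line F 24.0% vs Line D 27.0%; Line F is lower overall.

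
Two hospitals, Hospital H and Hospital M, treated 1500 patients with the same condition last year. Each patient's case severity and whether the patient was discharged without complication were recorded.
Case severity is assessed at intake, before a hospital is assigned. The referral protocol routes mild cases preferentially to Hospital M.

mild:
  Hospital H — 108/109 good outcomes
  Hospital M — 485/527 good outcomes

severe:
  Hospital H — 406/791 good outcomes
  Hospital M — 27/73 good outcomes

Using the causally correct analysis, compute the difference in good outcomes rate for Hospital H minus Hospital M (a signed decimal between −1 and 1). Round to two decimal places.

Hospital H is higher inside every case severity stratum but Hospital M is higher in aggregate. Whether to stratify depends on how case severity relates to the hospital.
The imbalance in case severity arose from how patients were allocated, not from anything the hospital did; and case severity independently affects the outcome. The pooled gap is confounded — condition on case severity.
Adjusting over the population distribution of case severity: 0.424·(0.991−0.920) + 0.576·(0.513−0.370) = +0.113.

+0.11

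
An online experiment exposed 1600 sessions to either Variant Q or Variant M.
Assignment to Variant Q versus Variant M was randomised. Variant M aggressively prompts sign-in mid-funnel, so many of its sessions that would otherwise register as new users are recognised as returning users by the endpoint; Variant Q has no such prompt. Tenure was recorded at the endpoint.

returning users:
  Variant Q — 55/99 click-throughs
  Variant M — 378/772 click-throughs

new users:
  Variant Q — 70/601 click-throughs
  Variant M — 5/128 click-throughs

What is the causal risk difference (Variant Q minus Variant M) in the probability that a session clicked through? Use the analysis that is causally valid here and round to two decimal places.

The distribution of user tenure is itself part of what the variant does — it is an intermediate outcome. Holding it fixed would remove that part of the effect; the total effect is the pooled difference.
The causal difference is the pooled difference: 0.179 − 0.426 = -0.247.

-0.25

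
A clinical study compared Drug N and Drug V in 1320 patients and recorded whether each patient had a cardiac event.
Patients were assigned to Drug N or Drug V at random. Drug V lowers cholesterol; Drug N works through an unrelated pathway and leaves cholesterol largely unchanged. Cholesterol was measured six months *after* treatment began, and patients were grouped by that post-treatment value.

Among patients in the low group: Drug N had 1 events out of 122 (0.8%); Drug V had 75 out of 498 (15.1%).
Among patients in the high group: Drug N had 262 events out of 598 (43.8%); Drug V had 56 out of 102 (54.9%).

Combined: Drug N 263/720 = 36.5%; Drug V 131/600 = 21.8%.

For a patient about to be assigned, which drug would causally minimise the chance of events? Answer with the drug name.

Drug V

Drug N is lower inside every cholesterol stratum but Drug V is lower in aggregate. Whether to stratify depends on how cholesterol relates to the drug.
Cholesterol here is a post-treatment variable shaped by the drug; conditioning on it would introduce bias rather than remove it. The overall comparison is the causal one.
Pooled: Drug N 36.5% vs Drug V 21.8%; Drug V is lower overall.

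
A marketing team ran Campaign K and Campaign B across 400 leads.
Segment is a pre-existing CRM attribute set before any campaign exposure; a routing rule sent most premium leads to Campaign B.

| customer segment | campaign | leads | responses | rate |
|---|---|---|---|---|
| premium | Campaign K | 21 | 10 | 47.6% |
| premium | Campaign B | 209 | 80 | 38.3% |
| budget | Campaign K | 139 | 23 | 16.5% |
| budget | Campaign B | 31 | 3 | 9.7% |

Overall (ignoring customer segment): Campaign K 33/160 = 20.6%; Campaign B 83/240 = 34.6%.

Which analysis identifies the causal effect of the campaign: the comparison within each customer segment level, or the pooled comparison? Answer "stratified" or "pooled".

The stratified and pooled comparisons disagree (Campaign K wins within each customer segment; Campaign B wins overall), so the answer turns on the causal role of customer segment.
Customer segment differs across campaigns for reasons unrelated to any effect of the campaign itself, and it separately predicts the outcome — a classic confounder. We must compare within customer segment levels.
Within each level — premium: 47.6% vs 38.3%; budget: 16.5% vs 9.7% — Campaign K is higher every time.

stratified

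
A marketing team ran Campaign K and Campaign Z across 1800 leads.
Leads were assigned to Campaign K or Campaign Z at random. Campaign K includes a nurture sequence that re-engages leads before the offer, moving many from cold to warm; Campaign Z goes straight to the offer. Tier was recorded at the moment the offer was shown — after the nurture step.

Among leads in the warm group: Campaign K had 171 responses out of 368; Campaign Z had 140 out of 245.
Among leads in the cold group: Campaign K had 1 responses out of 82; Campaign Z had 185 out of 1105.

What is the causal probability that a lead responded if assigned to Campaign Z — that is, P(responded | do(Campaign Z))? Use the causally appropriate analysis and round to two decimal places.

The stratified and pooled comparisons disagree (Campaign Z wins within each engagement tier; Campaign K wins overall), so the answer turns on the causal role of engagement tier.
Stratifying would compare campaigns among leads the campaigns themselves sorted into engagement tier groups — a form of selection on an intermediate. The unconditioned pooled rates give the total causal effect.
So P(outcome | do(Campaign Z)) is just the pooled rate for Campaign Z: 325/1350 = 0.241.

0.24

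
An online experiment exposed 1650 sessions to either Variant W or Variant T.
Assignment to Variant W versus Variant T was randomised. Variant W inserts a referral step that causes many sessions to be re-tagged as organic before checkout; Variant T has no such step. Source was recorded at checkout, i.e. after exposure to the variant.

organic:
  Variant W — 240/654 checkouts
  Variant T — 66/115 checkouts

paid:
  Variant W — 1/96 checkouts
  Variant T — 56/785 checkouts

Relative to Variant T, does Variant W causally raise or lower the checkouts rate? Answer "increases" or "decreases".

increases

Traffic source lies on the pathway variant → traffic source → outcome, so adjusting for it blocks the indirect effect. For the total causal effect of variant, use the unadjusted pooled rates.
Pooled: Variant W 32.1% vs Variant T 13.6%; Variant W is higher overall.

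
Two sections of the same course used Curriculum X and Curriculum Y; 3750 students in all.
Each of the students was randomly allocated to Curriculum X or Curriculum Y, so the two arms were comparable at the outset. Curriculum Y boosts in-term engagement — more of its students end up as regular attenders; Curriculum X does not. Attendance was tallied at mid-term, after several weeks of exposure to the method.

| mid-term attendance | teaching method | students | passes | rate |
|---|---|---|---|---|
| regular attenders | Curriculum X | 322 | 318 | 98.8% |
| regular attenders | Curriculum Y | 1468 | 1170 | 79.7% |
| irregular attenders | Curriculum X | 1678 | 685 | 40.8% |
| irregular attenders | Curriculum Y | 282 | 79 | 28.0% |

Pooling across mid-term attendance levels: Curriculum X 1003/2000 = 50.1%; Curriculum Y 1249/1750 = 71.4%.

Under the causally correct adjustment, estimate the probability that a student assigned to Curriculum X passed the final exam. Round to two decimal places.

0.50

Because the teaching method influences mid-term attendance, mid-term attendance is a post-treatment mediator, not a confounder. Stratifying on it would bias the estimate; the causal effect is the crude pooled difference.
So P(outcome | do(Curriculum X)) is just the pooled rate for Curriculum X: 1003/2000 = 0.501.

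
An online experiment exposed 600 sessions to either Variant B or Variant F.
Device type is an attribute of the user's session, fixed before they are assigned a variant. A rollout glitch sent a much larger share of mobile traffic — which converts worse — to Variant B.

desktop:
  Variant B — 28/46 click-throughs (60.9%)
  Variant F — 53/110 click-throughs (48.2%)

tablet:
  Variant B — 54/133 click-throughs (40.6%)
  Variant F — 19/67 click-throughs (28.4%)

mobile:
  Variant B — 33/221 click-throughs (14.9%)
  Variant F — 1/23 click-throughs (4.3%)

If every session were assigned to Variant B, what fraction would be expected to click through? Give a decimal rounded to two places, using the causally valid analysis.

0.35

The stratified and pooled comparisons disagree (Variant B wins within each device type; Variant F wins overall), so the answer turns on the causal role of device type.
Device type satisfies the back-door criterion: it is not a descendant of the variant, and it blocks the spurious path from variant to outcome. Adjusting for it (i.e., using the within-device type rates) gives the causal effect.
Standardising Variant B to the population device type mix: 0.260·28/46 + 0.333·54/133 + 0.407·33/221 = 0.354.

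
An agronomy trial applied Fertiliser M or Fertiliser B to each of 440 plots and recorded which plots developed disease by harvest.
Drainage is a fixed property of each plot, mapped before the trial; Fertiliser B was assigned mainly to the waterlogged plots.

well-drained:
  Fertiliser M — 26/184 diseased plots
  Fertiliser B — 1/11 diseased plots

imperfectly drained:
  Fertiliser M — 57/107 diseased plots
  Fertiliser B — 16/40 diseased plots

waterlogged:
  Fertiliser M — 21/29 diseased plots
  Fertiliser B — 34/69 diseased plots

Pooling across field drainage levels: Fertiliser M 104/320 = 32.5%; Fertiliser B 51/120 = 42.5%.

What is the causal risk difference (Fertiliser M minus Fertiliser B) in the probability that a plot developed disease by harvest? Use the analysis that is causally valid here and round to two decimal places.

+0.12

Nothing the fertiliser does changes field drainage; the imbalance is an allocation artefact. With field drainage also predicting the outcome, the pooled figure is confounded, and the within-stratum comparison is the causal one.
Adjusting over the population distribution of field drainage: 0.443·(0.141−0.091) + 0.334·(0.533−0.400) + 0.223·(0.724−0.493) = +0.118.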